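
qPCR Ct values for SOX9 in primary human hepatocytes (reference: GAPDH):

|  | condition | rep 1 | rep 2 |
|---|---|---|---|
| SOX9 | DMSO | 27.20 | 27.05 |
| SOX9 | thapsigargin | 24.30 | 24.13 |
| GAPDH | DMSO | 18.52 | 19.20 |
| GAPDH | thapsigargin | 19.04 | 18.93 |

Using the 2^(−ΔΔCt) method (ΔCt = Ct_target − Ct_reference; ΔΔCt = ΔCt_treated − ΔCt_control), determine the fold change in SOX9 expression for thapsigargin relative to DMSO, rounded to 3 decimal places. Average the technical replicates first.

8.196

Mean Ct: SOX9 DMSO 27.125; SOX9 thapsigargin 24.215; GAPDH DMSO 18.860; GAPDH thapsigargin 18.985
ΔCt(DMSO) = 27.125 − 18.860 = 8.265
ΔCt(thapsigargin) = 24.215 − 18.985 = 5.230
ΔΔCt = 5.230 − 8.265 = -3.035
Fold change = 2^(−(-3.035)) = 2^3.035 = 8.1965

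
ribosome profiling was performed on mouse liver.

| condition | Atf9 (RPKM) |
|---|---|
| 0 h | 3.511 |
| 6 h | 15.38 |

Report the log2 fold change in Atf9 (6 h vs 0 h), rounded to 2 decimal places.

2.13

Fold change = 15.38 / 3.511 = 4.3805
log2(4.3805) = 2.131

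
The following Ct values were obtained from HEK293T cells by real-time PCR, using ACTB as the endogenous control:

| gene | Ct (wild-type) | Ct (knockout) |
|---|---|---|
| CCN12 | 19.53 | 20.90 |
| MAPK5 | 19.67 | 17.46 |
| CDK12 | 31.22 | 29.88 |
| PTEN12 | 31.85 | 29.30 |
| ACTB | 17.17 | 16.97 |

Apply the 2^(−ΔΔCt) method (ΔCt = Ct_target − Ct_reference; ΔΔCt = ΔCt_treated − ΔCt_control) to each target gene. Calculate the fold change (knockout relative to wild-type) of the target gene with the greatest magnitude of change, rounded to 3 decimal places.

CCN12: ΔΔCt = (20.90−16.97) − (19.53−17.17) = 3.93 − 2.36 = 1.57; fold change = 2^-1.57 = 0.337
MAPK5: ΔΔCt = (17.46−16.97) − (19.67−17.17) = 0.49 − 2.50 = -2.01; fold change = 2^2.01 = 4.028
CDK12: ΔΔCt = (29.88−16.97) − (31.22−17.17) = 12.91 − 14.05 = -1.14; fold change = 2^1.14 = 2.204
PTEN12: ΔΔCt = (29.30−16.97) − (31.85−17.17) = 12.33 − 14.68 = -2.35; fold change = 2^2.35 = 5.098
PTEN12 has the largest |ΔΔCt| = 2.35.

5.098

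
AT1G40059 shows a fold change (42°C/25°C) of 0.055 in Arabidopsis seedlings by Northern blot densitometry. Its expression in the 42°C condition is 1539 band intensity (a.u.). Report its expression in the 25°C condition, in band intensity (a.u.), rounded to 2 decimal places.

25°C expression = 1539 / 0.055 = 27981.82

27981.82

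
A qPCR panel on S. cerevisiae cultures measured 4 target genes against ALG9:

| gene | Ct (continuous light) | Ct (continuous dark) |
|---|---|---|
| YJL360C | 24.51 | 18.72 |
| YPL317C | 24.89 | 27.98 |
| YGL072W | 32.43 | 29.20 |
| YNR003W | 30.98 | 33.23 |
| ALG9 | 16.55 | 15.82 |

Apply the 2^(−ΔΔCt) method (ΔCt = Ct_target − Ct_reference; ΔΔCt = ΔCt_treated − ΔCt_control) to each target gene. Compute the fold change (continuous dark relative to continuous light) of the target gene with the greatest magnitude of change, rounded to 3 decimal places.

33.359

YJL360C: ΔΔCt = (18.72−15.82) − (24.51−16.55) = 2.90 − 7.96 = -5.06; fold change = 2^5.06 = 33.359
YPL317C: ΔΔCt = (27.98−15.82) − (24.89−16.55) = 12.16 − 8.34 = 3.82; fold change = 2^-3.82 = 0.071
YGL072W: ΔΔCt = (29.20−15.82) − (32.43−16.55) = 13.38 − 15.88 = -2.50; fold change = 2^2.50 = 5.657
YNR003W: ΔΔCt = (33.23−15.82) − (30.98−16.55) = 17.41 − 14.43 = 2.98; fold change = 2^-2.98 = 0.127
YJL360C has the largest |ΔΔCt| = 5.06.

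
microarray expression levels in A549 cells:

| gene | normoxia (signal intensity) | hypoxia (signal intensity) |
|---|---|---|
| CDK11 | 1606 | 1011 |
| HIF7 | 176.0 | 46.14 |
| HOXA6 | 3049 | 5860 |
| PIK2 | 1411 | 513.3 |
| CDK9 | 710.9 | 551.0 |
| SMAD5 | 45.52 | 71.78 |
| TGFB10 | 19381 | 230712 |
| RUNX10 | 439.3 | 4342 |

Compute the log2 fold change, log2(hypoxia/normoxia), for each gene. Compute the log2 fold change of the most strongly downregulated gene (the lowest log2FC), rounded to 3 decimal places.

log2(1011/1606) = -0.668  (CDK11)
log2(46.14/176.0) = -1.931  (HIF7)
log2(5860/3049) = 0.943  (HOXA6)
log2(513.3/1411) = -1.459  (PIK2)
log2(551.0/710.9) = -0.368  (CDK9)
log2(71.78/45.52) = 0.657  (SMAD5)
log2(230712/19381) = 3.573  (TGFB10)
log2(4342/439.3) = 3.305  (RUNX10)
HIF7 is most strongly downregulated.

-1.931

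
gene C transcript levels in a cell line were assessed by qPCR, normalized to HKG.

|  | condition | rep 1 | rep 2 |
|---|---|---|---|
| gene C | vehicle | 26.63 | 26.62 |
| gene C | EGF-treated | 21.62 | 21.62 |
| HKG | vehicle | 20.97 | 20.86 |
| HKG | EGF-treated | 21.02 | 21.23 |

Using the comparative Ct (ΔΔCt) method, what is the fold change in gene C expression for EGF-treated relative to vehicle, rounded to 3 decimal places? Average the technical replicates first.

Mean Ct: gene C vehicle 26.625; gene C EGF-treated 21.620; HKG vehicle 20.915; HKG EGF-treated 21.125
ΔCt(vehicle) = 26.625 − 20.915 = 5.710
ΔCt(EGF-treated) = 21.620 − 21.125 = 0.495
ΔΔCt = 0.495 − 5.710 = -5.215
Fold change = 2^(−(-5.215)) = 2^5.215 = 37.1425

37.143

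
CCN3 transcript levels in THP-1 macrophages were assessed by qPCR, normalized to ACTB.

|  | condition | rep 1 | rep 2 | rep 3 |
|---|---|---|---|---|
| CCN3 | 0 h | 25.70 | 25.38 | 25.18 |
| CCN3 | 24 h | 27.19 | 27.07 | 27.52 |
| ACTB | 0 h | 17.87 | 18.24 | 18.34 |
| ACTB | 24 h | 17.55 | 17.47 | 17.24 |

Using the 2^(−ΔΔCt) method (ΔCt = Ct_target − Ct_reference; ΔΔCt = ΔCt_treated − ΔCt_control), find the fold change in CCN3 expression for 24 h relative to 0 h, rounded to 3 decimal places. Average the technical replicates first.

0.168

Mean Ct: CCN3 0 h 25.420; CCN3 24 h 27.260; ACTB 0 h 18.150; ACTB 24 h 17.420
ΔCt(0 h) = 25.420 − 18.150 = 7.270
ΔCt(24 h) = 27.260 − 17.420 = 9.840
ΔΔCt = 9.840 − 7.270 = 2.570
Fold change = 2^(−2.570) = 0.1684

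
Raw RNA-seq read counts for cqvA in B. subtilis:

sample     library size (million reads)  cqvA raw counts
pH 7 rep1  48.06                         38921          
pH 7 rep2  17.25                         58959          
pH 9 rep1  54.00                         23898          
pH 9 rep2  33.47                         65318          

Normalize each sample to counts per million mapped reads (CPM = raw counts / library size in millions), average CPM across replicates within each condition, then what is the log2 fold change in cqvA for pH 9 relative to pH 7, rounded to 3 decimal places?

CPM(pH 7 rep1) = 38921 / 48.06 = 809.8419
CPM(pH 7 rep2) = 58959 / 17.25 = 3417.9130
CPM(pH 9 rep1) = 23898 / 54.00 = 442.5556
CPM(pH 9 rep2) = 65318 / 33.47 = 1951.5387
mean CPM(pH 7) = 2113.8775; mean CPM(pH 9) = 1197.0471
Fold change = 1197.0471 / 2113.8775 = 0.56628
log2(0.56628) = -0.8204

-0.820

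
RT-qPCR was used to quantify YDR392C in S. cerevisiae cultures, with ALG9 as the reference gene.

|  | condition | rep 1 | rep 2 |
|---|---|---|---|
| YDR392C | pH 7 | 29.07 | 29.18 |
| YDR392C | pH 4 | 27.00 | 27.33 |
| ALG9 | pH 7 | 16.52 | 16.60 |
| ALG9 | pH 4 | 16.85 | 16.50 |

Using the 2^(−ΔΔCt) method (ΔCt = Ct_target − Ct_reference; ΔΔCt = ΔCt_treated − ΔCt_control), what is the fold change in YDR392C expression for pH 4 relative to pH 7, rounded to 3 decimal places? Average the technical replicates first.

4.213

Mean Ct: YDR392C pH 7 29.125; YDR392C pH 4 27.165; ALG9 pH 7 16.560; ALG9 pH 4 16.675
ΔCt(pH 7) = 29.125 − 16.560 = 12.565
ΔCt(pH 4) = 27.165 − 16.675 = 10.490
ΔΔCt = 10.490 − 12.565 = -2.075
Fold change = 2^(−(-2.075)) = 2^2.075 = 4.2134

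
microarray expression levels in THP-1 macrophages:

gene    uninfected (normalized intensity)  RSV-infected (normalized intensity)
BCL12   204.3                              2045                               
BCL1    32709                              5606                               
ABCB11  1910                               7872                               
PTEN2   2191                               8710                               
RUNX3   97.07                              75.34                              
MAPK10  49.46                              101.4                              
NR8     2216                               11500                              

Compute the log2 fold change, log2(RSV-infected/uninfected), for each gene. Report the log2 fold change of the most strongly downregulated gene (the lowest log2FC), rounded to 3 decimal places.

-2.545

log2(2045/204.3) = 3.323  (BCL12)
log2(5606/32709) = -2.545  (BCL1)
log2(7872/1910) = 2.043  (ABCB11)
log2(8710/2191) = 1.991  (PTEN2)
log2(75.34/97.07) = -0.366  (RUNX3)
log2(101.4/49.46) = 1.036  (MAPK10)
log2(11500/2216) = 2.376  (NR8)
BCL1 is most strongly downregulated.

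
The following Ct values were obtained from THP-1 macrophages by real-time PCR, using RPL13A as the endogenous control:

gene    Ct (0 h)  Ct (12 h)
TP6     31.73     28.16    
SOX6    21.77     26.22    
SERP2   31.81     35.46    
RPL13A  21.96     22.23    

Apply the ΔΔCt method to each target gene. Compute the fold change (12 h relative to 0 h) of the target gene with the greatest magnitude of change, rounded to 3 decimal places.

0.055

TP6: ΔΔCt = (28.16−22.23) − (31.73−21.96) = 5.93 − 9.77 = -3.84; fold change = 2^3.84 = 14.320
SOX6: ΔΔCt = (26.22−22.23) − (21.77−21.96) = 3.99 − (-0.19) = 4.18; fold change = 2^-4.18 = 0.055
SERP2: ΔΔCt = (35.46−22.23) − (31.81−21.96) = 13.23 − 9.85 = 3.38; fold change = 2^-3.38 = 0.096
SOX6 has the largest |ΔΔCt| = 4.18.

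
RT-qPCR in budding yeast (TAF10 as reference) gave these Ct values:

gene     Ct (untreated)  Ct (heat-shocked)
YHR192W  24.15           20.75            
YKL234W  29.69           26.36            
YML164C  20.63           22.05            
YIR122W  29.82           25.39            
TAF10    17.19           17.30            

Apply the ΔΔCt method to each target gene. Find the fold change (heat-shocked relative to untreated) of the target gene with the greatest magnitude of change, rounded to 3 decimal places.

23.264

YHR192W: ΔΔCt = (20.75−17.30) − (24.15−17.19) = 3.45 − 6.96 = -3.51; fold change = 2^3.51 = 11.392
YKL234W: ΔΔCt = (26.36−17.30) − (29.69−17.19) = 9.06 − 12.50 = -3.44; fold change = 2^3.44 = 10.853
YML164C: ΔΔCt = (22.05−17.30) − (20.63−17.19) = 4.75 − 3.44 = 1.31; fold change = 2^-1.31 = 0.403
YIR122W: ΔΔCt = (25.39−17.30) − (29.82−17.19) = 8.09 − 12.63 = -4.54; fold change = 2^4.54 = 23.264
YIR122W has the largest |ΔΔCt| = 4.54.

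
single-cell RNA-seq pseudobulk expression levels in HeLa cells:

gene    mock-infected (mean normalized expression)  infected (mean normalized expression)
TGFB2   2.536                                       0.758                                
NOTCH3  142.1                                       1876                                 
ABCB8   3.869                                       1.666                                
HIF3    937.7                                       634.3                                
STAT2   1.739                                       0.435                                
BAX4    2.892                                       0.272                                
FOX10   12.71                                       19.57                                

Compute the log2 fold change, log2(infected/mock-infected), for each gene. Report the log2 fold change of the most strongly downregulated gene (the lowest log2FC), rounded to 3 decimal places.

-3.410

log2(0.758/2.536) = -1.742  (TGFB2)
log2(1876/142.1) = 3.723  (NOTCH3)
log2(1.666/3.869) = -1.216  (ABCB8)
log2(634.3/937.7) = -0.564  (HIF3)
log2(0.435/1.739) = -1.999  (STAT2)
log2(0.272/2.892) = -3.410  (BAX4)
log2(19.57/12.71) = 0.623  (FOX10)
BAX4 is most strongly downregulated.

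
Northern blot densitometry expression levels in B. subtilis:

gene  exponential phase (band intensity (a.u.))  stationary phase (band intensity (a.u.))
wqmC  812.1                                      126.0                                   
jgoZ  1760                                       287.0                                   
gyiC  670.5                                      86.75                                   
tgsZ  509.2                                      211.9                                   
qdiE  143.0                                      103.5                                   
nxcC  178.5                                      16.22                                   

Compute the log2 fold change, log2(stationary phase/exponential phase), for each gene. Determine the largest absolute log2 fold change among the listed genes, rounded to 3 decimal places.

3.460

log2(126.0/812.1) = -2.688  (wqmC)
log2(287.0/1760) = -2.616  (jgoZ)
log2(86.75/670.5) = -2.950  (gyiC)
log2(211.9/509.2) = -1.265  (tgsZ)
log2(103.5/143.0) = -0.466  (qdiE)
log2(16.22/178.5) = -3.460  (nxcC)
The largest magnitude belongs to nxcC.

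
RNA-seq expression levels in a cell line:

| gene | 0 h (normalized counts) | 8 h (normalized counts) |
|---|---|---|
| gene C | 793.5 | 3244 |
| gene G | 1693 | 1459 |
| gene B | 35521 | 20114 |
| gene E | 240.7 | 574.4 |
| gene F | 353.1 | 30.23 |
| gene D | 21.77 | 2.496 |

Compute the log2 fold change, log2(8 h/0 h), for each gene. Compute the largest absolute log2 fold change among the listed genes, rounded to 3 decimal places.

3.546

log2(3244/793.5) = 2.031  (gene C)
log2(1459/1693) = -0.215  (gene G)
log2(20114/35521) = -0.820  (gene B)
log2(574.4/240.7) = 1.255  (gene E)
log2(30.23/353.1) = -3.546  (gene F)
log2(2.496/21.77) = -3.125  (gene D)
The largest magnitude belongs to gene F.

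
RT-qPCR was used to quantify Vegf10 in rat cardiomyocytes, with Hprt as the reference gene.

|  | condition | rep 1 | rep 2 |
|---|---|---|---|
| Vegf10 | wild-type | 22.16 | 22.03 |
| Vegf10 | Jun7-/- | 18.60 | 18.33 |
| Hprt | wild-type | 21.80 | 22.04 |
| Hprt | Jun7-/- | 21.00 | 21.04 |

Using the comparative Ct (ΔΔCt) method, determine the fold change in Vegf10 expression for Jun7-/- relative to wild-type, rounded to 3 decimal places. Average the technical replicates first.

Mean Ct: Vegf10 wild-type 22.095; Vegf10 Jun7-/- 18.465; Hprt wild-type 21.920; Hprt Jun7-/- 21.020
ΔCt(wild-type) = 22.095 − 21.920 = 0.175
ΔCt(Jun7-/-) = 18.465 − 21.020 = -2.555
ΔΔCt = -2.555 − 0.175 = -2.730
Fold change = 2^(−(-2.730)) = 2^2.730 = 6.6346

6.635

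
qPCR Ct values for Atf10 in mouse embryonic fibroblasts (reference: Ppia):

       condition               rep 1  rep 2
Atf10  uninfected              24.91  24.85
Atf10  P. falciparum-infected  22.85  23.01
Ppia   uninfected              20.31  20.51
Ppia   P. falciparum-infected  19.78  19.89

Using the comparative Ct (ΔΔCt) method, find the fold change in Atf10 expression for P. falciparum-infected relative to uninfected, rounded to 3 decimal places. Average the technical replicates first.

2.594

Mean Ct: Atf10 uninfected 24.880; Atf10 P. falciparum-infected 22.930; Ppia uninfected 20.410; Ppia P. falciparum-infected 19.835
ΔCt(uninfected) = 24.880 − 20.410 = 4.470
ΔCt(P. falciparum-infected) = 22.930 − 19.835 = 3.095
ΔΔCt = 3.095 − 4.470 = -1.375
Fold change = 2^(−(-1.375)) = 2^1.375 = 2.5937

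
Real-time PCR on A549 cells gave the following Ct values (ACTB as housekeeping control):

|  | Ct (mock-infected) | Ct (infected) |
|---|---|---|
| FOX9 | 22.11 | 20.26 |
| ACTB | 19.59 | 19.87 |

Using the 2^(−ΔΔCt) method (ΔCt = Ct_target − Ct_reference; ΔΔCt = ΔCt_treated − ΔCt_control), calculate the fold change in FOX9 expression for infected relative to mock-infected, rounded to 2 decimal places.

ΔCt(mock-infected) = 22.110 − 19.590 = 2.520
ΔCt(infected) = 20.260 − 19.870 = 0.390
ΔΔCt = 0.390 − 2.520 = -2.130
Fold change = 2^(−(-2.130)) = 2^2.130 = 4.377

4.38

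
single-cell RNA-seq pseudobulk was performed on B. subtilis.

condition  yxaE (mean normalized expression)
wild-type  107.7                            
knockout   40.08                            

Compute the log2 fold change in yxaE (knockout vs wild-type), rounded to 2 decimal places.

-1.43

Fold change = 40.08 / 107.7 = 0.3721
log2(0.3721) = -1.426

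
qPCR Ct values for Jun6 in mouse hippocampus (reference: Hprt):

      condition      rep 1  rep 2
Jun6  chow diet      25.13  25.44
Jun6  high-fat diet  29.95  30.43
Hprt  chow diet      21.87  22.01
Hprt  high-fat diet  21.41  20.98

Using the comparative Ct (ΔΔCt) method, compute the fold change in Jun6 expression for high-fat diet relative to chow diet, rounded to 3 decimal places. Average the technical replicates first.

Mean Ct: Jun6 chow diet 25.285; Jun6 high-fat diet 30.190; Hprt chow diet 21.940; Hprt high-fat diet 21.195
ΔCt(chow diet) = 25.285 − 21.940 = 3.345
ΔCt(high-fat diet) = 30.190 − 21.195 = 8.995
ΔΔCt = 8.995 − 3.345 = 5.650
Fold change = 2^(−5.650) = 0.0199

0.020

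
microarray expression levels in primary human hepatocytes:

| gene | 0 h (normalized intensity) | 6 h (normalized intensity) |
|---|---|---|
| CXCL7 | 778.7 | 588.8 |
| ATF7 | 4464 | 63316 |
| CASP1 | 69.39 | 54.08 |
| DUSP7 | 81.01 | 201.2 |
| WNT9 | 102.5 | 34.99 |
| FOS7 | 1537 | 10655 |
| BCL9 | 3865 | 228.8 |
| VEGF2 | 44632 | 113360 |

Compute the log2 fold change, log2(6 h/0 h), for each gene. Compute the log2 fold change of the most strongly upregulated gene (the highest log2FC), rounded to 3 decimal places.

log2(588.8/778.7) = -0.403  (CXCL7)
log2(63316/4464) = 3.826  (ATF7)
log2(54.08/69.39) = -0.360  (CASP1)
log2(201.2/81.01) = 1.312  (DUSP7)
log2(34.99/102.5) = -1.551  (WNT9)
log2(10655/1537) = 2.793  (FOS7)
log2(228.8/3865) = -4.078  (BCL9)
log2(113360/44632) = 1.345  (VEGF2)
ATF7 is most strongly upregulated.

3.826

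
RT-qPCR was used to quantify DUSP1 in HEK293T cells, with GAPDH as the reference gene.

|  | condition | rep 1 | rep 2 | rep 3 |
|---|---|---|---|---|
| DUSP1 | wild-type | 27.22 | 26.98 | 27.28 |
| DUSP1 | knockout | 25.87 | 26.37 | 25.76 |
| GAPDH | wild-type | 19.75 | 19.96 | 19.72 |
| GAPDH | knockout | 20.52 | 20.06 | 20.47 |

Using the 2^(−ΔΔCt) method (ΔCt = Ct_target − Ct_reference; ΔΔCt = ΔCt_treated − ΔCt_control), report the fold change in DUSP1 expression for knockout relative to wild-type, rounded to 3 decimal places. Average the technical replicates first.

3.249

Mean Ct: DUSP1 wild-type 27.160; DUSP1 knockout 26.000; GAPDH wild-type 19.810; GAPDH knockout 20.350
ΔCt(wild-type) = 27.160 − 19.810 = 7.350
ΔCt(knockout) = 26.000 − 20.350 = 5.650
ΔΔCt = 5.650 − 7.350 = -1.700
Fold change = 2^(−(-1.700)) = 2^1.700 = 3.2490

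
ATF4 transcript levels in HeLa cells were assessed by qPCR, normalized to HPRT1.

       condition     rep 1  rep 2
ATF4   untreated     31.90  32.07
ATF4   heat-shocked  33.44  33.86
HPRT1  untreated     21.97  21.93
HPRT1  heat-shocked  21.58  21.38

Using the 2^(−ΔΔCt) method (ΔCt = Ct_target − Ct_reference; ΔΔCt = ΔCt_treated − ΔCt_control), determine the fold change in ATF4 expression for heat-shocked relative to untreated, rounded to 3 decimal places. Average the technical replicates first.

Mean Ct: ATF4 untreated 31.985; ATF4 heat-shocked 33.650; HPRT1 untreated 21.950; HPRT1 heat-shocked 21.480
ΔCt(untreated) = 31.985 − 21.950 = 10.035
ΔCt(heat-shocked) = 33.650 − 21.480 = 12.170
ΔΔCt = 12.170 − 10.035 = 2.135
Fold change = 2^(−2.135) = 0.2277

0.228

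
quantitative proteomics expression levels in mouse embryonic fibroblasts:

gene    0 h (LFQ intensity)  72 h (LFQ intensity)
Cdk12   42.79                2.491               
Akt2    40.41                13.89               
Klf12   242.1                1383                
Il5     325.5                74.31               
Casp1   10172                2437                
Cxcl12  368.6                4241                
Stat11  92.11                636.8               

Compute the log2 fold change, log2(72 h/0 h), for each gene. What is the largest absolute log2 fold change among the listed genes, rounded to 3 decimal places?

4.102

log2(2.491/42.79) = -4.102  (Cdk12)
log2(13.89/40.41) = -1.541  (Akt2)
log2(1383/242.1) = 2.514  (Klf12)
log2(74.31/325.5) = -2.131  (Il5)
log2(2437/10172) = -2.061  (Casp1)
log2(4241/368.6) = 3.524  (Cxcl12)
log2(636.8/92.11) = 2.789  (Stat11)
The largest magnitude belongs to Cdk12.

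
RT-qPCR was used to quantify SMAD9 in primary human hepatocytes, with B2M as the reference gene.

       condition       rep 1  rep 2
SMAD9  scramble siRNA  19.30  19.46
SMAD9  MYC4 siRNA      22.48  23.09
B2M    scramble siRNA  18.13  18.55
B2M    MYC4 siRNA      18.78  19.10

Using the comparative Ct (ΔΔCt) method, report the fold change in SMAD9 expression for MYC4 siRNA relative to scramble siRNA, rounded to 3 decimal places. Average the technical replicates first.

0.143

Mean Ct: SMAD9 scramble siRNA 19.380; SMAD9 MYC4 siRNA 22.785; B2M scramble siRNA 18.340; B2M MYC4 siRNA 18.940
ΔCt(scramble siRNA) = 19.380 − 18.340 = 1.040
ΔCt(MYC4 siRNA) = 22.785 − 18.940 = 3.845
ΔΔCt = 3.845 − 1.040 = 2.805
Fold change = 2^(−2.805) = 0.1431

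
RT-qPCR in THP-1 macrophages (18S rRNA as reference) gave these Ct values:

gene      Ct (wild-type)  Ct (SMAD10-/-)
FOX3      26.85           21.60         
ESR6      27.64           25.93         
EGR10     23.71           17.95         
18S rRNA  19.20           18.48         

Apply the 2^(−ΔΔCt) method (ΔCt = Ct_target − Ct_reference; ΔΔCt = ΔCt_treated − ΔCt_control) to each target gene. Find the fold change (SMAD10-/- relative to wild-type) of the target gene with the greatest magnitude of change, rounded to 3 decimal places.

32.900

FOX3: ΔΔCt = (21.60−18.48) − (26.85−19.20) = 3.12 − 7.65 = -4.53; fold change = 2^4.53 = 23.103
ESR6: ΔΔCt = (25.93−18.48) − (27.64−19.20) = 7.45 − 8.44 = -0.99; fold change = 2^0.99 = 1.986
EGR10: ΔΔCt = (17.95−18.48) − (23.71−19.20) = -0.53 − 4.51 = -5.04; fold change = 2^5.04 = 32.900
EGR10 has the largest |ΔΔCt| = 5.04.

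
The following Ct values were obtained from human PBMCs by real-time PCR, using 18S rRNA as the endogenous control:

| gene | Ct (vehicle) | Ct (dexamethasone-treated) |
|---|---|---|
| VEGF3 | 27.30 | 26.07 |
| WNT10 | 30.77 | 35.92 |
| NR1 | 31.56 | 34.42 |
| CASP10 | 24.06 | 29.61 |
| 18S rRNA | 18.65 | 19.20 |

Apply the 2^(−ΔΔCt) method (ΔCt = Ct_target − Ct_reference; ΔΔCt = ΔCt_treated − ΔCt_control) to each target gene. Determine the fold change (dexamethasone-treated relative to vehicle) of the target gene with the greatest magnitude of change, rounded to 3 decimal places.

VEGF3: ΔΔCt = (26.07−19.20) − (27.30−18.65) = 6.87 − 8.65 = -1.78; fold change = 2^1.78 = 3.434
WNT10: ΔΔCt = (35.92−19.20) − (30.77−18.65) = 16.72 − 12.12 = 4.60; fold change = 2^-4.60 = 0.041
NR1: ΔΔCt = (34.42−19.20) − (31.56−18.65) = 15.22 − 12.91 = 2.31; fold change = 2^-2.31 = 0.202
CASP10: ΔΔCt = (29.61−19.20) − (24.06−18.65) = 10.41 − 5.41 = 5.00; fold change = 2^-5.00 = 0.031
CASP10 has the largest |ΔΔCt| = 5.00.

0.031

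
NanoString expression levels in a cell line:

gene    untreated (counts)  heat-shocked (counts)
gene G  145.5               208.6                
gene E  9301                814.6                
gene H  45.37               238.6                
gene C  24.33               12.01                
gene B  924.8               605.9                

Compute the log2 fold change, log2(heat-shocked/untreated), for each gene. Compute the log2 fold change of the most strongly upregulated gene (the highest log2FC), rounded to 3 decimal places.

log2(208.6/145.5) = 0.520  (gene G)
log2(814.6/9301) = -3.513  (gene E)
log2(238.6/45.37) = 2.395  (gene H)
log2(12.01/24.33) = -1.019  (gene C)
log2(605.9/924.8) = -0.610  (gene B)
gene H is most strongly upregulated.

2.395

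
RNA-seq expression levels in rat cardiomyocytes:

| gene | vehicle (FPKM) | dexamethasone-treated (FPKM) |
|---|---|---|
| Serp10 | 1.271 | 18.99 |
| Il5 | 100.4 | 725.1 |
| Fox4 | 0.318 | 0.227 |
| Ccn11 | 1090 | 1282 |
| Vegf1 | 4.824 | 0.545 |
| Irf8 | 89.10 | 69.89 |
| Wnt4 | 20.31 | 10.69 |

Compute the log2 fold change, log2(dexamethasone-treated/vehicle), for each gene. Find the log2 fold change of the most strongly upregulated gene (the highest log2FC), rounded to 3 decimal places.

log2(18.99/1.271) = 3.901  (Serp10)
log2(725.1/100.4) = 2.852  (Il5)
log2(0.227/0.318) = -0.486  (Fox4)
log2(1282/1090) = 0.234  (Ccn11)
log2(0.545/4.824) = -3.146  (Vegf1)
log2(69.89/89.10) = -0.350  (Irf8)
log2(10.69/20.31) = -0.926  (Wnt4)
Serp10 is most strongly upregulated.

3.901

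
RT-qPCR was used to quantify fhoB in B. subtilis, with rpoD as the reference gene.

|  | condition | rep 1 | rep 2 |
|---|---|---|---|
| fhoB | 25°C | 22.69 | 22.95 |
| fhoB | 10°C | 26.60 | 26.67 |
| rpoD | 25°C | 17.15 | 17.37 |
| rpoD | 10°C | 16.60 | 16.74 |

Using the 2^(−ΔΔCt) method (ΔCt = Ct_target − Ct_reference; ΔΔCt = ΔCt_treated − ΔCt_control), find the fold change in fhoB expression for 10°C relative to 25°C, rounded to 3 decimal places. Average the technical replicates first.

Mean Ct: fhoB 25°C 22.820; fhoB 10°C 26.635; rpoD 25°C 17.260; rpoD 10°C 16.670
ΔCt(25°C) = 22.820 − 17.260 = 5.560
ΔCt(10°C) = 26.635 − 16.670 = 9.965
ΔΔCt = 9.965 − 5.560 = 4.405
Fold change = 2^(−4.405) = 0.0472

0.047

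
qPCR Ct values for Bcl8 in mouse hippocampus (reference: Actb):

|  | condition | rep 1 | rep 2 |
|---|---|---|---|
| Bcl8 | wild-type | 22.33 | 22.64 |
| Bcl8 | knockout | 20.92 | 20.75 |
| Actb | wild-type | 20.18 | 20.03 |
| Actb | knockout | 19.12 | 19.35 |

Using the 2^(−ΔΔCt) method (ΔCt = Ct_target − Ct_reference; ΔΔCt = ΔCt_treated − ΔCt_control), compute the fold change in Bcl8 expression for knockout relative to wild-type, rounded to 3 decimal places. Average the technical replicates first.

1.717

Mean Ct: Bcl8 wild-type 22.485; Bcl8 knockout 20.835; Actb wild-type 20.105; Actb knockout 19.235
ΔCt(wild-type) = 22.485 − 20.105 = 2.380
ΔCt(knockout) = 20.835 − 19.235 = 1.600
ΔΔCt = 1.600 − 2.380 = -0.780
Fold change = 2^(−(-0.780)) = 2^0.780 = 1.7171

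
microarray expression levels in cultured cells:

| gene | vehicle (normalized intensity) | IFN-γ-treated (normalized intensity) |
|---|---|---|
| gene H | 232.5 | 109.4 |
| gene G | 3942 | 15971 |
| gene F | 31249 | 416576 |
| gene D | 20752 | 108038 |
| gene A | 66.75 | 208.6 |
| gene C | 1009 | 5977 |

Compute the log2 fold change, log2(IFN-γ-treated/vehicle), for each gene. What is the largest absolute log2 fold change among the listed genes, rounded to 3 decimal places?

log2(109.4/232.5) = -1.088  (gene H)
log2(15971/3942) = 2.018  (gene G)
log2(416576/31249) = 3.737  (gene F)
log2(108038/20752) = 2.380  (gene D)
log2(208.6/66.75) = 1.644  (gene A)
log2(5977/1009) = 2.566  (gene C)
The largest magnitude belongs to gene F.

3.737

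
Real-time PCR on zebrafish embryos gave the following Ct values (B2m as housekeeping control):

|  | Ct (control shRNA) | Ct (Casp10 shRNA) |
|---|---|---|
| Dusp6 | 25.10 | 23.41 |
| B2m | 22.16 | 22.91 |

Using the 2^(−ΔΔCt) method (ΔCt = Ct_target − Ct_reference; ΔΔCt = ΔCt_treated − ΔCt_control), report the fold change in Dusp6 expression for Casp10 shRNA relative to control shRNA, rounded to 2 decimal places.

ΔCt(control shRNA) = 25.100 − 22.160 = 2.940
ΔCt(Casp10 shRNA) = 23.410 − 22.910 = 0.500
ΔΔCt = 0.500 − 2.940 = -2.440
Fold change = 2^(−(-2.440)) = 2^2.440 = 5.426

5.43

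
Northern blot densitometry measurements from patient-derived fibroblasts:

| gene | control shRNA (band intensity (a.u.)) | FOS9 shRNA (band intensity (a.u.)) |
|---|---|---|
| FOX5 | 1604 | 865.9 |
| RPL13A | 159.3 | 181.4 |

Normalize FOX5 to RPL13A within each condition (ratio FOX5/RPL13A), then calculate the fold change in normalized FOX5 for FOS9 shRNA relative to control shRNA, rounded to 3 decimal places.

FOX5/RPL13A (control shRNA) = 1604 / 159.3 = 10.069
FOX5/RPL13A (FOS9 shRNA) = 865.9 / 181.4 = 4.7734
Fold change = 4.7734 / 10.069 = 0.4741

0.474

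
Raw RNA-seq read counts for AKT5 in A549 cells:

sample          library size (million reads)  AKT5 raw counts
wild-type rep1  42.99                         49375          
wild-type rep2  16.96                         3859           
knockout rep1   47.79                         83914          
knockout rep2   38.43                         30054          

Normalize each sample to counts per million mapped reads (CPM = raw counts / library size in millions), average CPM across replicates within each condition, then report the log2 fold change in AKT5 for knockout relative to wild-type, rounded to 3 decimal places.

CPM(wild-type rep1) = 49375 / 42.99 = 1148.5229
CPM(wild-type rep2) = 3859 / 16.96 = 227.5354
CPM(knockout rep1) = 83914 / 47.79 = 1755.8904
CPM(knockout rep2) = 30054 / 38.43 = 782.0453
mean CPM(wild-type) = 688.0291; mean CPM(knockout) = 1268.9678
Fold change = 1268.9678 / 688.0291 = 1.84435
log2(1.84435) = 0.8831

0.883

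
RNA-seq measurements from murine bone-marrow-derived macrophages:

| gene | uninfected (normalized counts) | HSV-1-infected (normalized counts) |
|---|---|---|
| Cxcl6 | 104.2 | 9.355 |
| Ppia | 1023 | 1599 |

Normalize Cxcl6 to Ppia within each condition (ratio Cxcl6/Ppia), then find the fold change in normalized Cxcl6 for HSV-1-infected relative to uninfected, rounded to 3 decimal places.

Cxcl6/Ppia (uninfected) = 104.2 / 1023 = 0.10186
Cxcl6/Ppia (HSV-1-infected) = 9.355 / 1599 = 0.0058505
Fold change = 0.0058505 / 0.10186 = 0.0574

0.057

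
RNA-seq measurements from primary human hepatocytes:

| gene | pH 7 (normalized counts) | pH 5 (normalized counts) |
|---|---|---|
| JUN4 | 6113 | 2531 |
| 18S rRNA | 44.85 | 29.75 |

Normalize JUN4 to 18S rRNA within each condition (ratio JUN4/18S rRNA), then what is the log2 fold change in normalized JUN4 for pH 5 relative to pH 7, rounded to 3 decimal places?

-0.680

JUN4/18S rRNA (pH 7) = 6113 / 44.85 = 136.3
JUN4/18S rRNA (pH 5) = 2531 / 29.75 = 85.076
Fold change = 85.076 / 136.3 = 0.6242
log2(0.6242) = -0.6800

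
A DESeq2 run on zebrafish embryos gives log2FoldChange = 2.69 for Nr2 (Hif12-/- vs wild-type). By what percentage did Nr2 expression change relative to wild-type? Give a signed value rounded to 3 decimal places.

Fold change = 2^(2.69) = 6.4531
Percent change = (FC − 1) × 100% = (6.4531 − 1) × 100 = 545.313%

545.313%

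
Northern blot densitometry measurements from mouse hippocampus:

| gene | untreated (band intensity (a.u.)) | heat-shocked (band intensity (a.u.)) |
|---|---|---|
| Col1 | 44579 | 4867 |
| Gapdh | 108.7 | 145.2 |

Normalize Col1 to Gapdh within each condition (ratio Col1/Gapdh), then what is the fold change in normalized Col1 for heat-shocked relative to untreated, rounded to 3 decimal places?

0.082

Col1/Gapdh (untreated) = 44579 / 108.7 = 410.11
Col1/Gapdh (heat-shocked) = 4867 / 145.2 = 33.519
Fold change = 33.519 / 410.11 = 0.0817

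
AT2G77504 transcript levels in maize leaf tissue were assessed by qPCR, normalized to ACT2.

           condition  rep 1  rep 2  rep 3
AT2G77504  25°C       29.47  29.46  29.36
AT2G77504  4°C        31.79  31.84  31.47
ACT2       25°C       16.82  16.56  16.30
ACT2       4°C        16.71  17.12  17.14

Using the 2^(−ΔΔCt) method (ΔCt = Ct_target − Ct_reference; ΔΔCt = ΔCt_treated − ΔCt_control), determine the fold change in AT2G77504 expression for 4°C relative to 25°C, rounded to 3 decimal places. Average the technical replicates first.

Mean Ct: AT2G77504 25°C 29.430; AT2G77504 4°C 31.700; ACT2 25°C 16.560; ACT2 4°C 16.990
ΔCt(25°C) = 29.430 − 16.560 = 12.870
ΔCt(4°C) = 31.700 − 16.990 = 14.710
ΔΔCt = 14.710 − 12.870 = 1.840
Fold change = 2^(−1.840) = 0.2793

0.279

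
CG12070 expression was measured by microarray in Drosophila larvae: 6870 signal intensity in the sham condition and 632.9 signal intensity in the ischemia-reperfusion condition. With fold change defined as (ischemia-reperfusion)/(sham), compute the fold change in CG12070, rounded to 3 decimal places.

Fold change = 632.9 / 6870 = 0.0921
CG12070 is downregulated.

0.092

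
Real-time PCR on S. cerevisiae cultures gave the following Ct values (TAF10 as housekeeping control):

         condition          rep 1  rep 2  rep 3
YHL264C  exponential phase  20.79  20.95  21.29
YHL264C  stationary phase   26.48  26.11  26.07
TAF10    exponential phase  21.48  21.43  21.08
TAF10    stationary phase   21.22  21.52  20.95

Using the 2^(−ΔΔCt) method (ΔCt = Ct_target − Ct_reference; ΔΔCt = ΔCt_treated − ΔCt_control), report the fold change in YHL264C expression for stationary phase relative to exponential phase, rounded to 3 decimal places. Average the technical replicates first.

0.025

Mean Ct: YHL264C exponential phase 21.010; YHL264C stationary phase 26.220; TAF10 exponential phase 21.330; TAF10 stationary phase 21.230
ΔCt(exponential phase) = 21.010 − 21.330 = -0.320
ΔCt(stationary phase) = 26.220 − 21.230 = 4.990
ΔΔCt = 4.990 − (-0.320) = 5.310
Fold change = 2^(−5.310) = 0.0252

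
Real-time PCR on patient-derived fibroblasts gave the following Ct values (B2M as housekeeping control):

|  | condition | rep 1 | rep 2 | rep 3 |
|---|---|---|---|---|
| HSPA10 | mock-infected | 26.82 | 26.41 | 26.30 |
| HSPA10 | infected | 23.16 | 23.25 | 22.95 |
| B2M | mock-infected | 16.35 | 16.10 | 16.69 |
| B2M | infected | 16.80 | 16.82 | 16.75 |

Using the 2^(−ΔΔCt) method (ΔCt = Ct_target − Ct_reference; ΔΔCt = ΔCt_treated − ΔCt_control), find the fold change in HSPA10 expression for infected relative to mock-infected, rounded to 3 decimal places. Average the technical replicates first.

Mean Ct: HSPA10 mock-infected 26.510; HSPA10 infected 23.120; B2M mock-infected 16.380; B2M infected 16.790
ΔCt(mock-infected) = 26.510 − 16.380 = 10.130
ΔCt(infected) = 23.120 − 16.790 = 6.330
ΔΔCt = 6.330 − 10.130 = -3.800
Fold change = 2^(−(-3.800)) = 2^3.800 = 13.9288

13.929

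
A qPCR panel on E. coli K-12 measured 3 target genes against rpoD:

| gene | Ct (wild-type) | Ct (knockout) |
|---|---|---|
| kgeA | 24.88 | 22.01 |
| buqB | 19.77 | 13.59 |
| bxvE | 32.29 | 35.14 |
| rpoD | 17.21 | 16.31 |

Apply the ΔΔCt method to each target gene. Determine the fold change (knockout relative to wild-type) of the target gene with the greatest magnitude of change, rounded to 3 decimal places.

38.854

kgeA: ΔΔCt = (22.01−16.31) − (24.88−17.21) = 5.70 − 7.67 = -1.97; fold change = 2^1.97 = 3.918
buqB: ΔΔCt = (13.59−16.31) − (19.77−17.21) = -2.72 − 2.56 = -5.28; fold change = 2^5.28 = 38.854
bxvE: ΔΔCt = (35.14−16.31) − (32.29−17.21) = 18.83 − 15.08 = 3.75; fold change = 2^-3.75 = 0.074
buqB has the largest |ΔΔCt| = 5.28.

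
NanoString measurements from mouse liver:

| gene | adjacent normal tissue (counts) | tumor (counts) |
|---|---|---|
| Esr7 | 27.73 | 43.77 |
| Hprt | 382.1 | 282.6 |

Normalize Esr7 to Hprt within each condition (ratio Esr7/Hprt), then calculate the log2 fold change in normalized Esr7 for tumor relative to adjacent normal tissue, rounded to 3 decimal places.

Esr7/Hprt (adjacent normal tissue) = 27.73 / 382.1 = 0.072573
Esr7/Hprt (tumor) = 43.77 / 282.6 = 0.15488
Fold change = 0.15488 / 0.072573 = 2.1342
log2(2.1342) = 1.0937

1.094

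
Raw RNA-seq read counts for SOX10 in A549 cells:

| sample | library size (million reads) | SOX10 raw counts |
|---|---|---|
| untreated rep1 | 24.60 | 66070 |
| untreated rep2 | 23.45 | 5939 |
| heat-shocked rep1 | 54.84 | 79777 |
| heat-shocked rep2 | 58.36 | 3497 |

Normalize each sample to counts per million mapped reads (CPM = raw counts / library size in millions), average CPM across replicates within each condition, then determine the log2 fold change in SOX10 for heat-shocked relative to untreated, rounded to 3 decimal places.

CPM(untreated rep1) = 66070 / 24.60 = 2685.7724
CPM(untreated rep2) = 5939 / 23.45 = 253.2623
CPM(heat-shocked rep1) = 79777 / 54.84 = 1454.7228
CPM(heat-shocked rep2) = 3497 / 58.36 = 59.9212
mean CPM(untreated) = 1469.5173; mean CPM(heat-shocked) = 757.3220
Fold change = 757.3220 / 1469.5173 = 0.51535
log2(0.51535) = -0.9564

-0.956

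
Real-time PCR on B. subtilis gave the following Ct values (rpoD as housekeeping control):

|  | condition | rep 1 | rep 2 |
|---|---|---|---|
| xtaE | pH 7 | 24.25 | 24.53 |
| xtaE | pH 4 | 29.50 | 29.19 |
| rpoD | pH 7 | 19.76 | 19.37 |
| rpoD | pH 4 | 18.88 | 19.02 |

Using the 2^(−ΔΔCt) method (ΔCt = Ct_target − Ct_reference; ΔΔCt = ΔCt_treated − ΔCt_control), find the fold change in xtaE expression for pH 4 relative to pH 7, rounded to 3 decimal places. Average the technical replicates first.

Mean Ct: xtaE pH 7 24.390; xtaE pH 4 29.345; rpoD pH 7 19.565; rpoD pH 4 18.950
ΔCt(pH 7) = 24.390 − 19.565 = 4.825
ΔCt(pH 4) = 29.345 − 18.950 = 10.395
ΔΔCt = 10.395 − 4.825 = 5.570
Fold change = 2^(−5.570) = 0.0211

0.021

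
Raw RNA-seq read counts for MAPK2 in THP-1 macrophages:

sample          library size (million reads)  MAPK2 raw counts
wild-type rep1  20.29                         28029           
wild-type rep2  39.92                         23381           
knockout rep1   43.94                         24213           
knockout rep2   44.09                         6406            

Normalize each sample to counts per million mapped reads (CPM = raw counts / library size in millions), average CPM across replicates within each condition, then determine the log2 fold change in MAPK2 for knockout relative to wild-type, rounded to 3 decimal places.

CPM(wild-type rep1) = 28029 / 20.29 = 1381.4194
CPM(wild-type rep2) = 23381 / 39.92 = 585.6964
CPM(knockout rep1) = 24213 / 43.94 = 551.0469
CPM(knockout rep2) = 6406 / 44.09 = 145.2937
mean CPM(wild-type) = 983.5579; mean CPM(knockout) = 348.1703
Fold change = 348.1703 / 983.5579 = 0.35399
log2(0.35399) = -1.4982

-1.498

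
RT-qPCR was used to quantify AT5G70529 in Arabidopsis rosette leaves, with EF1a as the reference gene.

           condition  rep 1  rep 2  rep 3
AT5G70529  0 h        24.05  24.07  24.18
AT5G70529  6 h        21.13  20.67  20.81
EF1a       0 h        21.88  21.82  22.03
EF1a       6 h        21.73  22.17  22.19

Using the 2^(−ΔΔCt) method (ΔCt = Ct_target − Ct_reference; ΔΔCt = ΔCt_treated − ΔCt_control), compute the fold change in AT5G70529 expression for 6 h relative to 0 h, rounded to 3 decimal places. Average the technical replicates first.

10.196

Mean Ct: AT5G70529 0 h 24.100; AT5G70529 6 h 20.870; EF1a 0 h 21.910; EF1a 6 h 22.030
ΔCt(0 h) = 24.100 − 21.910 = 2.190
ΔCt(6 h) = 20.870 − 22.030 = -1.160
ΔΔCt = -1.160 − 2.190 = -3.350
Fold change = 2^(−(-3.350)) = 2^3.350 = 10.1965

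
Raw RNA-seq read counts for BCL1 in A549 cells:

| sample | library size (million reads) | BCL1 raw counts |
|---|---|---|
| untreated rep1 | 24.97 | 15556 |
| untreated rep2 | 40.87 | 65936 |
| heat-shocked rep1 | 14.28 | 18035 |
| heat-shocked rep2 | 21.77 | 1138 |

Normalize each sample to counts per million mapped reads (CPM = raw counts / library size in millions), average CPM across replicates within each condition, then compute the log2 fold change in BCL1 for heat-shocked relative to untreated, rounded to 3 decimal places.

-0.766

CPM(untreated rep1) = 15556 / 24.97 = 622.9876
CPM(untreated rep2) = 65936 / 40.87 = 1613.3105
CPM(heat-shocked rep1) = 18035 / 14.28 = 1262.9552
CPM(heat-shocked rep2) = 1138 / 21.77 = 52.2738
mean CPM(untreated) = 1118.1490; mean CPM(heat-shocked) = 657.6145
Fold change = 657.6145 / 1118.1490 = 0.58813
log2(0.58813) = -0.7658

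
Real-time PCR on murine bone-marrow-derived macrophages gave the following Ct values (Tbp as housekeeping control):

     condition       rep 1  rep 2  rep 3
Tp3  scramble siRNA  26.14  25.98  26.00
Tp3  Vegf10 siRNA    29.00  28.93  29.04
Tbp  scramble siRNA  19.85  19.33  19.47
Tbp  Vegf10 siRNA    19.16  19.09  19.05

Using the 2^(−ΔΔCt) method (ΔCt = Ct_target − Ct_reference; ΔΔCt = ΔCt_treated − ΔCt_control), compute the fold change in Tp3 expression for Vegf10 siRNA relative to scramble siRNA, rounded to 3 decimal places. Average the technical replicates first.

Mean Ct: Tp3 scramble siRNA 26.040; Tp3 Vegf10 siRNA 28.990; Tbp scramble siRNA 19.550; Tbp Vegf10 siRNA 19.100
ΔCt(scramble siRNA) = 26.040 − 19.550 = 6.490
ΔCt(Vegf10 siRNA) = 28.990 − 19.100 = 9.890
ΔΔCt = 9.890 − 6.490 = 3.400
Fold change = 2^(−3.400) = 0.0947

0.095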